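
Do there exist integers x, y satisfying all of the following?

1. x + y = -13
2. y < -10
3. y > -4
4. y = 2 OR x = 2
No

A contradictory subset is {y < -10, y > -4}. No integer assignment can satisfy these jointly:

  - y < -10: bounds one variable relative to a constant
  - y > -4: bounds one variable relative to a constant

Direct contradiction: the bounds on y require y ≥ -3 and y ≤ -11 simultaneously, which is empty.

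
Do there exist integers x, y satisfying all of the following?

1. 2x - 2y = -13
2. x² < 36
No

Even the single constraint (2x - 2y = -13) is infeasible over the integers.

  - 2x - 2y = -13: every term on the left is divisible by 2, so the LHS ≡ 0 (mod 2), but the RHS -13 is not — no integer solution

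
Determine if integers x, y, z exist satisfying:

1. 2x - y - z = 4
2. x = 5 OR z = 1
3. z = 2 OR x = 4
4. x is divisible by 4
Yes

Take x = 4, y = 3, z = 1. Substituting into each constraint:
  (1) 2(4) + (-3) + (-1) = 4 ✓
  (2) z = 1, target 1 ✓ (second branch holds)
  (3) x = 4, target 4 ✓ (second branch holds)
  (4) 4 = 4 × 1, remainder 0 ✓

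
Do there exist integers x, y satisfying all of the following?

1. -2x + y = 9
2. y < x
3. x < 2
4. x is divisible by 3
Yes

Take x = -12, y = -15. Substituting into each constraint:
  (1) -2(-12) + (-15) = 9 ✓
  (2) -15 < -12 ✓
  (3) -12 < 2 ✓
  (4) -12 = 3 × -4, remainder 0 ✓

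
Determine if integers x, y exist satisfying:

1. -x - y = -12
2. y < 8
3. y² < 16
Yes

Take x = 12, y = 0. Substituting into each constraint:
  (1) (-12) + 0 = -12 ✓
  (2) 0 < 8 ✓
  (3) y² = (0)² = 0, and 0 < 16 ✓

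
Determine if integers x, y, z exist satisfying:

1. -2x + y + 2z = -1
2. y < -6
Yes

Take x = -3, y = -7, z = 0. Substituting into each constraint:
  (1) -2(-3) + (-7) + 2(0) = -1 ✓
  (2) -7 < -6 ✓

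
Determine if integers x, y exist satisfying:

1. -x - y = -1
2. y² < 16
Yes

Take x = 0, y = 1. Substituting into each constraint:
  (1) 0 + (-1) = -1 ✓
  (2) y² = (1)² = 1, and 1 < 16 ✓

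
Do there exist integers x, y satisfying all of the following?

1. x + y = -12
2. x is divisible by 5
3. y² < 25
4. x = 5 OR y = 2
No

The full constraint system is jointly infeasible over the integers. Each constraint and what it forces:

  - x + y = -12: is a linear equation tying the variables together
  - x is divisible by 5: restricts x to multiples of 5
  - y² < 25: restricts y to |y| ≤ 4
  - x = 5 OR y = 2: forces a choice: either x = 5 or y = 2

Split on the disjunction (x = 5 OR y = 2):
  • If x = 5: the equation forces y = -17, but y² < 25 requires |y| ≤ 4.
  • If y = 2: with y = 2, writing x = 5x', every remaining term of the linear equation is divisible by 5, so the left side is ≡ 0 (mod 5); but the right side -14 ≡ 1 (mod 5). No integers can satisfy it.
Both branches are infeasible, so the system has no integer solution.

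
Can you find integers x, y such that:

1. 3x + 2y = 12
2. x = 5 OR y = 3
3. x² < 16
Yes

Take x = 2, y = 3. Substituting into each constraint:
  (1) 3(2) + 2(3) = 12 ✓
  (2) y = 3, target 3 ✓ (second branch holds)
  (3) x² = (2)² = 4, and 4 < 16 ✓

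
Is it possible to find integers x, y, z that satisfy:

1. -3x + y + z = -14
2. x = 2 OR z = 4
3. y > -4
Yes

Take x = 5, y = -3, z = 4. Substituting into each constraint:
  (1) -3(5) + (-3) + 4 = -14 ✓
  (2) z = 4, target 4 ✓ (second branch holds)
  (3) -3 > -4 ✓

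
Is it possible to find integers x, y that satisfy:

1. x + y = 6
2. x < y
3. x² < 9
Yes

Take x = 0, y = 6. Substituting into each constraint:
  (1) 0 + 6 = 6 ✓
  (2) 0 < 6 ✓
  (3) x² = (0)² = 0, and 0 < 9 ✓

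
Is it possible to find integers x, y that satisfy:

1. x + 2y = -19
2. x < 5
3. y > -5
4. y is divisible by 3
Yes

Take x = -19, y = 0. Substituting into each constraint:
  (1) (-19) + 2(0) = -19 ✓
  (2) -19 < 5 ✓
  (3) 0 > -5 ✓
  (4) 0 = 3 × 0, remainder 0 ✓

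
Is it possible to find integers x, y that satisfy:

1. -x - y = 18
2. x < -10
Yes

Take x = -18, y = 0. Substituting into each constraint:
  (1) 18 + 0 = 18 ✓
  (2) -18 < -10 ✓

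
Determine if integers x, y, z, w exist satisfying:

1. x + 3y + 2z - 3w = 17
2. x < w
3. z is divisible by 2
Yes

Take x = -1, y = 6, z = 0, w = 0. Substituting into each constraint:
  (1) (-1) + 3(6) + 2(0) - 3(0) = 17 ✓
  (2) -1 < 0 ✓
  (3) 0 = 2 × 0, remainder 0 ✓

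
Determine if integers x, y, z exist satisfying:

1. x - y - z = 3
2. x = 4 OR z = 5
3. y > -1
Yes

Take x = 8, y = 0, z = 5. Substituting into each constraint:
  (1) 8 + 0 + (-5) = 3 ✓
  (2) z = 5, target 5 ✓ (second branch holds)
  (3) 0 > -1 ✓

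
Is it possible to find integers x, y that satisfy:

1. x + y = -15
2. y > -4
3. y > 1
Yes

Take x = -17, y = 2. Substituting into each constraint:
  (1) (-17) + 2 = -15 ✓
  (2) 2 > -4 ✓
  (3) 2 > 1 ✓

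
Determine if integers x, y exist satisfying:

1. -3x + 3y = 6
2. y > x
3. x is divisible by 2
Yes

Take x = 0, y = 2. Substituting into each constraint:
  (1) -3(0) + 3(2) = 6 ✓
  (2) 2 > 0 ✓
  (3) 0 = 2 × 0, remainder 0 ✓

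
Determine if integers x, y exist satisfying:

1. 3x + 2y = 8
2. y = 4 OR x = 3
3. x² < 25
Yes

Take x = 0, y = 4. Substituting into each constraint:
  (1) 3(0) + 2(4) = 8 ✓
  (2) y = 4, target 4 ✓ (first branch holds)
  (3) x² = (0)² = 0, and 0 < 25 ✓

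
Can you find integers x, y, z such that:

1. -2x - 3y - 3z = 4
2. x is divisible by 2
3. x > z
Yes

Take x = -2, y = 3, z = -3. Substituting into each constraint:
  (1) -2(-2) - 3(3) - 3(-3) = 4 ✓
  (2) -2 = 2 × -1, remainder 0 ✓
  (3) -2 > -3 ✓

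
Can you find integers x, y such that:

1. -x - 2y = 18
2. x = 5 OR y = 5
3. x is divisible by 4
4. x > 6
No

A contradictory subset is {-x - 2y = 18, x = 5 OR y = 5, x > 6}. No integer assignment can satisfy these jointly:

  - -x - 2y = 18: is a linear equation tying the variables together
  - x = 5 OR y = 5: forces a choice: either x = 5 or y = 5
  - x > 6: bounds one variable relative to a constant

Split on the disjunction (x = 5 OR y = 5):
  • If x = 5: this contradicts the bound x ≥ 7.
  • If y = 5: the equation forces x = -28, which contradicts the bound x ≥ 7.
Both branches are infeasible, so the system has no integer solution.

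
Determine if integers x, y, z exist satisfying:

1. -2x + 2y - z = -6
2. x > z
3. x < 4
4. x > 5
No

A contradictory subset is {x < 4, x > 5}. No integer assignment can satisfy these jointly:

  - x < 4: bounds one variable relative to a constant
  - x > 5: bounds one variable relative to a constant

Direct contradiction: the bounds on x require x ≥ 6 and x ≤ 3 simultaneously, which is empty.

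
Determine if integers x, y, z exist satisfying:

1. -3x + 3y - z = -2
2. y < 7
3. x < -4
Yes

Take x = -5, y = -5, z = 2. Substituting into each constraint:
  (1) -3(-5) + 3(-5) + (-2) = -2 ✓
  (2) -5 < 7 ✓
  (3) -5 < -4 ✓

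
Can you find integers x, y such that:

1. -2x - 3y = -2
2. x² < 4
Yes

Take x = 1, y = 0. Substituting into each constraint:
  (1) -2(1) - 3(0) = -2 ✓
  (2) x² = (1)² = 1, and 1 < 4 ✓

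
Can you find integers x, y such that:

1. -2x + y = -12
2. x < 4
Yes

Take x = 3, y = -6. Substituting into each constraint:
  (1) -2(3) + (-6) = -12 ✓
  (2) 3 < 4 ✓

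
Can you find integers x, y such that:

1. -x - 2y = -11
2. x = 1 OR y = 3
Yes

Take x = 5, y = 3. Substituting into each constraint:
  (1) (-5) - 2(3) = -11 ✓
  (2) y = 3, target 3 ✓ (second branch holds)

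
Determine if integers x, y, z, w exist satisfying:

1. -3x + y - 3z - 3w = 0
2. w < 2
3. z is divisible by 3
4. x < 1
Yes

Take x = 0, y = 0, z = 0, w = 0. Substituting into each constraint:
  (1) -3(0) + 0 - 3(0) - 3(0) = 0 ✓
  (2) 0 < 2 ✓
  (3) 0 = 3 × 0, remainder 0 ✓
  (4) 0 < 1 ✓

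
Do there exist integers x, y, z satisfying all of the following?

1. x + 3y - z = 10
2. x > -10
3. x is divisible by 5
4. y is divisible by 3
Yes

Take x = 0, y = 0, z = -10. Substituting into each constraint:
  (1) 0 + 3(0) + 10 = 10 ✓
  (2) 0 > -10 ✓
  (3) 0 = 5 × 0, remainder 0 ✓
  (4) 0 = 3 × 0, remainder 0 ✓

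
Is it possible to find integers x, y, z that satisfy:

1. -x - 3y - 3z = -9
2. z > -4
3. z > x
Yes

Take x = 0, y = 2, z = 1. Substituting into each constraint:
  (1) 0 - 3(2) - 3(1) = -9 ✓
  (2) 1 > -4 ✓
  (3) 1 > 0 ✓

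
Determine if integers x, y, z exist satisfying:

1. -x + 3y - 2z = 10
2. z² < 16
Yes

Take x = -10, y = 0, z = 0. Substituting into each constraint:
  (1) 10 + 3(0) - 2(0) = 10 ✓
  (2) z² = (0)² = 0, and 0 < 16 ✓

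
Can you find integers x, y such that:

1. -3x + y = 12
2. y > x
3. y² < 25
Yes

Take x = -4, y = 0. Substituting into each constraint:
  (1) -3(-4) + 0 = 12 ✓
  (2) 0 > -4 ✓
  (3) y² = (0)² = 0, and 0 < 25 ✓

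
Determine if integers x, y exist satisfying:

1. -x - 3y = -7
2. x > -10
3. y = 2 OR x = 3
Yes

Take x = 1, y = 2. Substituting into each constraint:
  (1) (-1) - 3(2) = -7 ✓
  (2) 1 > -10 ✓
  (3) y = 2, target 2 ✓ (first branch holds)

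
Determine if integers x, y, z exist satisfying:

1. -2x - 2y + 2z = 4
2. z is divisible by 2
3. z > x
Yes

Take x = -1, y = -1, z = 0. Substituting into each constraint:
  (1) -2(-1) - 2(-1) + 2(0) = 4 ✓
  (2) 0 = 2 × 0, remainder 0 ✓
  (3) 0 > -1 ✓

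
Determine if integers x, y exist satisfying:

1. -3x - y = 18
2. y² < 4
Yes

Take x = -6, y = 0. Substituting into each constraint:
  (1) -3(-6) + 0 = 18 ✓
  (2) y² = (0)² = 0, and 0 < 4 ✓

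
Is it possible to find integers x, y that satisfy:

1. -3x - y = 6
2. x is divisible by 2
Yes

Take x = 0, y = -6. Substituting into each constraint:
  (1) -3(0) + 6 = 6 ✓
  (2) 0 = 2 × 0, remainder 0 ✓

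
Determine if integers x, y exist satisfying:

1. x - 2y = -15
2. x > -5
Yes

Take x = 1, y = 8. Substituting into each constraint:
  (1) 1 - 2(8) = -15 ✓
  (2) 1 > -5 ✓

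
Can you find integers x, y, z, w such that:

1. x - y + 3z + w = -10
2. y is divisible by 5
Yes

Take x = 2, y = 0, z = -4, w = 0. Substituting into each constraint:
  (1) 2 + 0 + 3(-4) + 0 = -10 ✓
  (2) 0 = 5 × 0, remainder 0 ✓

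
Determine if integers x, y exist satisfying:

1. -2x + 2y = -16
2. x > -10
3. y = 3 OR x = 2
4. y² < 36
Yes

Take x = 11, y = 3. Substituting into each constraint:
  (1) -2(11) + 2(3) = -16 ✓
  (2) 11 > -10 ✓
  (3) y = 3, target 3 ✓ (first branch holds)
  (4) y² = (3)² = 9, and 9 < 36 ✓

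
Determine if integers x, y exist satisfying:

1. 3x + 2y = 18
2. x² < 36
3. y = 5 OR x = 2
Yes

Take x = 2, y = 6. Substituting into each constraint:
  (1) 3(2) + 2(6) = 18 ✓
  (2) x² = (2)² = 4, and 4 < 36 ✓
  (3) x = 2, target 2 ✓ (second branch holds)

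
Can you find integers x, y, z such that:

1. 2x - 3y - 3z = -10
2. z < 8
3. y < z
Yes

Take x = -8, y = -2, z = 0. Substituting into each constraint:
  (1) 2(-8) - 3(-2) - 3(0) = -10 ✓
  (2) 0 < 8 ✓
  (3) -2 < 0 ✓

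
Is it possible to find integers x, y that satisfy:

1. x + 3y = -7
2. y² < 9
Yes

Take x = -7, y = 0. Substituting into each constraint:
  (1) (-7) + 3(0) = -7 ✓
  (2) y² = (0)² = 0, and 0 < 9 ✓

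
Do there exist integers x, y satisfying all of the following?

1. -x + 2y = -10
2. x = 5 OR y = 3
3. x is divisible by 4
Yes

Take x = 16, y = 3. Substituting into each constraint:
  (1) (-16) + 2(3) = -10 ✓
  (2) y = 3, target 3 ✓ (second branch holds)
  (3) 16 = 4 × 4, remainder 0 ✓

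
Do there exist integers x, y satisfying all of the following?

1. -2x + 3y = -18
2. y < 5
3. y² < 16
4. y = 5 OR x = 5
No

A contradictory subset is {-2x + 3y = -18, y < 5, y = 5 OR x = 5}. No integer assignment can satisfy these jointly:

  - -2x + 3y = -18: is a linear equation tying the variables together
  - y < 5: bounds one variable relative to a constant
  - y = 5 OR x = 5: forces a choice: either y = 5 or x = 5

Split on the disjunction (y = 5 OR x = 5):
  • If y = 5: this contradicts the bound y ≤ 4.
  • If x = 5: with x = 5, every remaining term of the linear equation is divisible by 3, so the left side is ≡ 0 (mod 3); but the right side -8 ≡ 1 (mod 3). No integers can satisfy it.
Both branches are infeasible, so the system has no integer solution.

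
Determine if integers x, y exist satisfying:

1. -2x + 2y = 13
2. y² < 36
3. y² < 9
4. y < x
No

Even the single constraint (-2x + 2y = 13) is infeasible over the integers.

  - -2x + 2y = 13: every term on the left is divisible by 2, so the LHS ≡ 0 (mod 2), but the RHS 13 is not — no integer solution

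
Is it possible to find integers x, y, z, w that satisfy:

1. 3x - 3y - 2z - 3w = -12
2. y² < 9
Yes

Take x = 0, y = 0, z = 0, w = 4. Substituting into each constraint:
  (1) 3(0) - 3(0) - 2(0) - 3(4) = -12 ✓
  (2) y² = (0)² = 0, and 0 < 9 ✓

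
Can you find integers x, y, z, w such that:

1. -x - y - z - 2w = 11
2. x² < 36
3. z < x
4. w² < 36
Yes

Take x = 0, y = 0, z = -1, w = -5. Substituting into each constraint:
  (1) 0 + 0 + 1 - 2(-5) = 11 ✓
  (2) x² = (0)² = 0, and 0 < 36 ✓
  (3) -1 < 0 ✓
  (4) w² = (-5)² = 25, and 25 < 36 ✓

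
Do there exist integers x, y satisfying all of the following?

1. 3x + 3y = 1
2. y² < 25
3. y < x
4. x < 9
No

Even the single constraint (3x + 3y = 1) is infeasible over the integers.

  - 3x + 3y = 1: every term on the left is divisible by 3, so the LHS ≡ 0 (mod 3), but the RHS 1 is not — no integer solution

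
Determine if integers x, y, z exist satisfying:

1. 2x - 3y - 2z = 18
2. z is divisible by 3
Yes

Take x = 9, y = 0, z = 0. Substituting into each constraint:
  (1) 2(9) - 3(0) - 2(0) = 18 ✓
  (2) 0 = 3 × 0, remainder 0 ✓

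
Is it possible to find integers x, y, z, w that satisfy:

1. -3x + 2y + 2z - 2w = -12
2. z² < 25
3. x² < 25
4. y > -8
Yes

Take x = 4, y = 0, z = 0, w = 0. Substituting into each constraint:
  (1) -3(4) + 2(0) + 2(0) - 2(0) = -12 ✓
  (2) z² = (0)² = 0, and 0 < 25 ✓
  (3) x² = (4)² = 16, and 16 < 25 ✓
  (4) 0 > -8 ✓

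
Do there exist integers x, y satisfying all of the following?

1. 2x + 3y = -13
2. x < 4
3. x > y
Yes

Take x = 1, y = -5. Substituting into each constraint:
  (1) 2(1) + 3(-5) = -13 ✓
  (2) 1 < 4 ✓
  (3) 1 > -5 ✓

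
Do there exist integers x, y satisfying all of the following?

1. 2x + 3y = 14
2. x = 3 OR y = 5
No

The full constraint system is jointly infeasible over the integers. Each constraint and what it forces:

  - 2x + 3y = 14: is a linear equation tying the variables together
  - x = 3 OR y = 5: forces a choice: either x = 3 or y = 5

Split on the disjunction (x = 3 OR y = 5):
  • If x = 3: with x = 3, every remaining term of the linear equation is divisible by 3, so the left side is ≡ 0 (mod 3); but the right side 8 ≡ 2 (mod 3). No integers can satisfy it.
  • If y = 5: with y = 5, every remaining term of the linear equation is divisible by 2, so the left side is ≡ 0 (mod 2); but the right side -1 ≡ 1 (mod 2). No integers can satisfy it.
Both branches are infeasible, so the system has no integer solution.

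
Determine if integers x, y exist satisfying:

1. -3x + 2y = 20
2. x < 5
Yes

Take x = 0, y = 10. Substituting into each constraint:
  (1) -3(0) + 2(10) = 20 ✓
  (2) 0 < 5 ✓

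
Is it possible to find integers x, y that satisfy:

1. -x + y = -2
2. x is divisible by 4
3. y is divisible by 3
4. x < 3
Yes

Take x = -4, y = -6. Substituting into each constraint:
  (1) 4 + (-6) = -2 ✓
  (2) -4 = 4 × -1, remainder 0 ✓
  (3) -6 = 3 × -2, remainder 0 ✓
  (4) -4 < 3 ✓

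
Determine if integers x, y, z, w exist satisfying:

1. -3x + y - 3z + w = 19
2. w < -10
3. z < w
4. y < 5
Yes

Take x = 2, y = 0, z = -12, w = -11. Substituting into each constraint:
  (1) -3(2) + 0 - 3(-12) + (-11) = 19 ✓
  (2) -11 < -10 ✓
  (3) -12 < -11 ✓
  (4) 0 < 5 ✓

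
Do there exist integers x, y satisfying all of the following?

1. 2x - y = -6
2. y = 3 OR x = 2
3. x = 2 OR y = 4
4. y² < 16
No

The full constraint system is jointly infeasible over the integers. Each constraint and what it forces:

  - 2x - y = -6: is a linear equation tying the variables together
  - y = 3 OR x = 2: forces a choice: either y = 3 or x = 2
  - x = 2 OR y = 4: forces a choice: either x = 2 or y = 4
  - y² < 16: restricts y to |y| ≤ 3

The bounds confine y to {-3, -2, -1, 0, 1, 2, 3}. For each value, substitute into the equation:
  • y = -3: the equation gives 2x = -9, so x would not be an integer.
  • y = -2: the equation forces x = -4, but neither branch of (y = 3 OR x = 2) holds.
  • y = -1: the equation gives 2x = -7, so x would not be an integer.
  • y = 0: the equation forces x = -3, but neither branch of (y = 3 OR x = 2) holds.
  • y = 1: the equation gives 2x = -5, so x would not be an integer.
  • y = 2: the equation forces x = -2, but neither branch of (y = 3 OR x = 2) holds.
  • y = 3: the equation gives 2x = -3, so x would not be an integer.
Every case fails, so no integer solution exists.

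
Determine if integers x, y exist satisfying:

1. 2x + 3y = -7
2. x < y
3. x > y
No

A contradictory subset is {x < y, x > y}. No integer assignment can satisfy these jointly:

  - x < y: bounds one variable relative to another variable
  - x > y: bounds one variable relative to another variable

Direct contradiction: y > x and x > y cannot both hold.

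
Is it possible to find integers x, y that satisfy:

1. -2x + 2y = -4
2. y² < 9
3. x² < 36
Yes

Take x = 2, y = 0. Substituting into each constraint:
  (1) -2(2) + 2(0) = -4 ✓
  (2) y² = (0)² = 0, and 0 < 9 ✓
  (3) x² = (2)² = 4, and 4 < 36 ✓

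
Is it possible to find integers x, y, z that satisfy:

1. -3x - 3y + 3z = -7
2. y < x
No

Even the single constraint (-3x - 3y + 3z = -7) is infeasible over the integers.

  - -3x - 3y + 3z = -7: every term on the left is divisible by 3, so the LHS ≡ 0 (mod 3), but the RHS -7 is not — no integer solution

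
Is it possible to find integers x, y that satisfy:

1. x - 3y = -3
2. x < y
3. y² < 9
Yes

Take x = 0, y = 1. Substituting into each constraint:
  (1) 0 - 3(1) = -3 ✓
  (2) 0 < 1 ✓
  (3) y² = (1)² = 1, and 1 < 9 ✓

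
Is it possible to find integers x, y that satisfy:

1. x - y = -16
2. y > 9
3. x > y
No

A contradictory subset is {x - y = -16, x > y}. No integer assignment can satisfy these jointly:

  - x - y = -16: is a linear equation tying the variables together
  - x > y: bounds one variable relative to another variable

From the equation, x − y = -16, i.e. x − y = -16; but x > y requires x − y ≥ 1. Contradiction.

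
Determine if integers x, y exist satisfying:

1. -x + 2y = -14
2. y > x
Yes

Take x = -16, y = -15. Substituting into each constraint:
  (1) 16 + 2(-15) = -14 ✓
  (2) -15 > -16 ✓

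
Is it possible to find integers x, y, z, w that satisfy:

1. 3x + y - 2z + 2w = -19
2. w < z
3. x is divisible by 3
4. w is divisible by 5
Yes

Take x = 0, y = -17, z = 1, w = 0. Substituting into each constraint:
  (1) 3(0) + (-17) - 2(1) + 2(0) = -19 ✓
  (2) 0 < 1 ✓
  (3) 0 = 3 × 0, remainder 0 ✓
  (4) 0 = 5 × 0, remainder 0 ✓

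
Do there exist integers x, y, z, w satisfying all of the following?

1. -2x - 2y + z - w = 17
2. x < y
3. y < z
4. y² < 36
Yes

Take x = -1, y = 0, z = 1, w = -14. Substituting into each constraint:
  (1) -2(-1) - 2(0) + 1 + 14 = 17 ✓
  (2) -1 < 0 ✓
  (3) 0 < 1 ✓
  (4) y² = (0)² = 0, and 0 < 36 ✓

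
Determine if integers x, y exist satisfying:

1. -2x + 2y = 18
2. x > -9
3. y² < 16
Yes

Take x = -8, y = 1. Substituting into each constraint:
  (1) -2(-8) + 2(1) = 18 ✓
  (2) -8 > -9 ✓
  (3) y² = (1)² = 1, and 1 < 16 ✓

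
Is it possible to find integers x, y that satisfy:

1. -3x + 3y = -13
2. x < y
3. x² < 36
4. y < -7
No

Even the single constraint (-3x + 3y = -13) is infeasible over the integers.

  - -3x + 3y = -13: every term on the left is divisible by 3, so the LHS ≡ 0 (mod 3), but the RHS -13 is not — no integer solution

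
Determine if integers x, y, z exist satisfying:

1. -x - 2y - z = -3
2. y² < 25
Yes

Take x = 3, y = 0, z = 0. Substituting into each constraint:
  (1) (-3) - 2(0) + 0 = -3 ✓
  (2) y² = (0)² = 0, and 0 < 25 ✓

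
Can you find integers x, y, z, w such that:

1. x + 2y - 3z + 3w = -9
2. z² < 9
Yes

Take x = -9, y = 0, z = 0, w = 0. Substituting into each constraint:
  (1) (-9) + 2(0) - 3(0) + 3(0) = -9 ✓
  (2) z² = (0)² = 0, and 0 < 9 ✓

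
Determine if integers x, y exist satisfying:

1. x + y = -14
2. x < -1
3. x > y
Yes

Take x = -2, y = -12. Substituting into each constraint:
  (1) (-2) + (-12) = -14 ✓
  (2) -2 < -1 ✓
  (3) -2 > -12 ✓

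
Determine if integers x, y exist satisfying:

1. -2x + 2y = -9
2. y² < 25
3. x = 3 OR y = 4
No

Even the single constraint (-2x + 2y = -9) is infeasible over the integers.

  - -2x + 2y = -9: every term on the left is divisible by 2, so the LHS ≡ 0 (mod 2), but the RHS -9 is not — no integer solution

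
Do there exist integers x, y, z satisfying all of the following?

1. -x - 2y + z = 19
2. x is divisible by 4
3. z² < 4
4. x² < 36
Yes

Take x = 0, y = -9, z = 1. Substituting into each constraint:
  (1) 0 - 2(-9) + 1 = 19 ✓
  (2) 0 = 4 × 0, remainder 0 ✓
  (3) z² = (1)² = 1, and 1 < 4 ✓
  (4) x² = (0)² = 0, and 0 < 36 ✓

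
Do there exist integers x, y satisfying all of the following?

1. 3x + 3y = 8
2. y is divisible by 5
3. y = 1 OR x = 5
No

Even the single constraint (3x + 3y = 8) is infeasible over the integers.

  - 3x + 3y = 8: every term on the left is divisible by 3, so the LHS ≡ 0 (mod 3), but the RHS 8 is not — no integer solution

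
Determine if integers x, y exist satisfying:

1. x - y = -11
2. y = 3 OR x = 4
Yes

Take x = -8, y = 3. Substituting into each constraint:
  (1) (-8) + (-3) = -11 ✓
  (2) y = 3, target 3 ✓ (first branch holds)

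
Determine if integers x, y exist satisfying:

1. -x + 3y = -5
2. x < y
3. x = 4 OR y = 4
No

The full constraint system is jointly infeasible over the integers. Each constraint and what it forces:

  - -x + 3y = -5: is a linear equation tying the variables together
  - x < y: bounds one variable relative to another variable
  - x = 4 OR y = 4: forces a choice: either x = 4 or y = 4

Split on the disjunction (x = 4 OR y = 4):
  • If x = 4: with x = 4, every remaining term of the linear equation is divisible by 3, so the left side is ≡ 0 (mod 3); but the right side -1 ≡ 2 (mod 3). No integers can satisfy it.
  • If y = 4: the equation forces x = 17, giving (y, x) = (4, 17), which violates y > x.
Both branches are infeasible, so the system has no integer solution.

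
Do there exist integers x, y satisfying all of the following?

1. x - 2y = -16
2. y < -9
Yes

Take x = -36, y = -10. Substituting into each constraint:
  (1) (-36) - 2(-10) = -16 ✓
  (2) -10 < -9 ✓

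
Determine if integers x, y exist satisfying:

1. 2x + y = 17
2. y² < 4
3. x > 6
Yes

Take x = 8, y = 1. Substituting into each constraint:
  (1) 2(8) + 1 = 17 ✓
  (2) y² = (1)² = 1, and 1 < 4 ✓
  (3) 8 > 6 ✓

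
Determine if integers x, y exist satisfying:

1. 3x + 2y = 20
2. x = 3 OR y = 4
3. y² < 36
Yes

Take x = 4, y = 4. Substituting into each constraint:
  (1) 3(4) + 2(4) = 20 ✓
  (2) y = 4, target 4 ✓ (second branch holds)
  (3) y² = (4)² = 16, and 16 < 36 ✓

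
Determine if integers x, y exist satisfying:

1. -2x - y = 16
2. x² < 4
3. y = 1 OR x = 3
No

The full constraint system is jointly infeasible over the integers. Each constraint and what it forces:

  - -2x - y = 16: is a linear equation tying the variables together
  - x² < 4: restricts x to |x| ≤ 1
  - y = 1 OR x = 3: forces a choice: either y = 1 or x = 3

Split on the disjunction (y = 1 OR x = 3):
  • If y = 1: with y = 1, every remaining term of the linear equation is divisible by 2, so the left side is ≡ 0 (mod 2); but the right side 17 ≡ 1 (mod 2). No integers can satisfy it.
  • If x = 3: this contradicts x² < 4, which requires |x| ≤ 1.
Both branches are infeasible, so the system has no integer solution.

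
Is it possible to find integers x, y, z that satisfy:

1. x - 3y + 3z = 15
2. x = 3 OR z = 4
Yes

Take x = 3, y = -1, z = 3. Substituting into each constraint:
  (1) 3 - 3(-1) + 3(3) = 15 ✓
  (2) x = 3, target 3 ✓ (first branch holds)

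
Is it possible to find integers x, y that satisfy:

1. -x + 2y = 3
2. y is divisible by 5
Yes

Take x = -3, y = 0. Substituting into each constraint:
  (1) 3 + 2(0) = 3 ✓
  (2) 0 = 5 × 0, remainder 0 ✓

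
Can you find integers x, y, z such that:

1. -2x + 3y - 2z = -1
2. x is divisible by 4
Yes

Take x = 0, y = 1, z = 2. Substituting into each constraint:
  (1) -2(0) + 3(1) - 2(2) = -1 ✓
  (2) 0 = 4 × 0, remainder 0 ✓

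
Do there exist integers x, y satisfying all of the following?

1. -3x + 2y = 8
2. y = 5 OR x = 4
Yes

Take x = 4, y = 10. Substituting into each constraint:
  (1) -3(4) + 2(10) = 8 ✓
  (2) x = 4, target 4 ✓ (second branch holds)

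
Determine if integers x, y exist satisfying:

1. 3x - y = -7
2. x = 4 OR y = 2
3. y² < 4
No

The full constraint system is jointly infeasible over the integers. Each constraint and what it forces:

  - 3x - y = -7: is a linear equation tying the variables together
  - x = 4 OR y = 2: forces a choice: either x = 4 or y = 2
  - y² < 4: restricts y to |y| ≤ 1

Split on the disjunction (x = 4 OR y = 2):
  • If x = 4: the equation forces y = 19, but y² < 4 requires |y| ≤ 1.
  • If y = 2: this contradicts y² < 4, which requires |y| ≤ 1.
Both branches are infeasible, so the system has no integer solution.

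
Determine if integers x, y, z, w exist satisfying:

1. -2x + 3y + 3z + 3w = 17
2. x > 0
Yes

Take x = 2, y = 0, z = 7, w = 0. Substituting into each constraint:
  (1) -2(2) + 3(0) + 3(7) + 3(0) = 17 ✓
  (2) 2 > 0 ✓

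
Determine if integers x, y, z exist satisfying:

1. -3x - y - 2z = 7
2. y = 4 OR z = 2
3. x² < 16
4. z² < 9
Yes

Take x = -3, y = 4, z = -1. Substituting into each constraint:
  (1) -3(-3) + (-4) - 2(-1) = 7 ✓
  (2) y = 4, target 4 ✓ (first branch holds)
  (3) x² = (-3)² = 9, and 9 < 16 ✓
  (4) z² = (-1)² = 1, and 1 < 9 ✓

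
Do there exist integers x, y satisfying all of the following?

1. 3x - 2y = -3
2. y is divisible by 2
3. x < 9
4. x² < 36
Yes

Take x = -1, y = 0. Substituting into each constraint:
  (1) 3(-1) - 2(0) = -3 ✓
  (2) 0 = 2 × 0, remainder 0 ✓
  (3) -1 < 9 ✓
  (4) x² = (-1)² = 1, and 1 < 36 ✓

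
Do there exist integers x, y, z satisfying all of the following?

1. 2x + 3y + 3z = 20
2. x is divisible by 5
Yes

Take x = -5, y = 12, z = -2. Substituting into each constraint:
  (1) 2(-5) + 3(12) + 3(-2) = 20 ✓
  (2) -5 = 5 × -1, remainder 0 ✓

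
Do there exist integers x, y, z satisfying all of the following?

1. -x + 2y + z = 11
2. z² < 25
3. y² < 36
Yes

Take x = -7, y = 2, z = 0. Substituting into each constraint:
  (1) 7 + 2(2) + 0 = 11 ✓
  (2) z² = (0)² = 0, and 0 < 25 ✓
  (3) y² = (2)² = 4, and 4 < 36 ✓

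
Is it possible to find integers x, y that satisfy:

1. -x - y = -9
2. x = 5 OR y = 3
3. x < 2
No

The full constraint system is jointly infeasible over the integers. Each constraint and what it forces:

  - -x - y = -9: is a linear equation tying the variables together
  - x = 5 OR y = 3: forces a choice: either x = 5 or y = 3
  - x < 2: bounds one variable relative to a constant

Split on the disjunction (x = 5 OR y = 3):
  • If x = 5: this contradicts the bound x ≤ 1.
  • If y = 3: the equation forces x = 6, which contradicts the bound x ≤ 1.
Both branches are infeasible, so the system has no integer solution.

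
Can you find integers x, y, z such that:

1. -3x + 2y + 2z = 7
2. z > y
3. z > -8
Yes

Take x = -3, y = -1, z = 0. Substituting into each constraint:
  (1) -3(-3) + 2(-1) + 2(0) = 7 ✓
  (2) 0 > -1 ✓
  (3) 0 > -8 ✓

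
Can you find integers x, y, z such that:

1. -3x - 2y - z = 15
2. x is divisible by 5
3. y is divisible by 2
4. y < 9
Yes

Take x = 0, y = 0, z = -15. Substituting into each constraint:
  (1) -3(0) - 2(0) + 15 = 15 ✓
  (2) 0 = 5 × 0, remainder 0 ✓
  (3) 0 = 2 × 0, remainder 0 ✓
  (4) 0 < 9 ✓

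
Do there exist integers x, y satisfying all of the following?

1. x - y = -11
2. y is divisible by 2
Yes

Take x = -11, y = 0. Substituting into each constraint:
  (1) (-11) + 0 = -11 ✓
  (2) 0 = 2 × 0, remainder 0 ✓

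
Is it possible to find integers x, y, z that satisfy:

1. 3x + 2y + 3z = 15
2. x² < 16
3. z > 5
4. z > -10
Yes

Take x = 1, y = -3, z = 6. Substituting into each constraint:
  (1) 3(1) + 2(-3) + 3(6) = 15 ✓
  (2) x² = (1)² = 1, and 1 < 16 ✓
  (3) 6 > 5 ✓
  (4) 6 > -10 ✓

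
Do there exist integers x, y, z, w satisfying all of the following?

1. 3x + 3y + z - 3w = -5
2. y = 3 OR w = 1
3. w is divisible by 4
Yes

Take x = 0, y = 3, z = -2, w = 4. Substituting into each constraint:
  (1) 3(0) + 3(3) + (-2) - 3(4) = -5 ✓
  (2) y = 3, target 3 ✓ (first branch holds)
  (3) 4 = 4 × 1, remainder 0 ✓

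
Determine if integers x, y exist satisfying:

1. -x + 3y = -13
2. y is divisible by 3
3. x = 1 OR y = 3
Yes

Take x = 22, y = 3. Substituting into each constraint:
  (1) (-22) + 3(3) = -13 ✓
  (2) 3 = 3 × 1, remainder 0 ✓
  (3) y = 3, target 3 ✓ (second branch holds)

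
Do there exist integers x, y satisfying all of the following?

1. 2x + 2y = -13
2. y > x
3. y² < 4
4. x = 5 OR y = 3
No

Even the single constraint (2x + 2y = -13) is infeasible over the integers.

  - 2x + 2y = -13: every term on the left is divisible by 2, so the LHS ≡ 0 (mod 2), but the RHS -13 is not — no integer solution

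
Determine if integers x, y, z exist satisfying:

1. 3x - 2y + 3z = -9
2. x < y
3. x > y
No

A contradictory subset is {x < y, x > y}. No integer assignment can satisfy these jointly:

  - x < y: bounds one variable relative to another variable
  - x > y: bounds one variable relative to another variable

Direct contradiction: y > x and x > y cannot both hold.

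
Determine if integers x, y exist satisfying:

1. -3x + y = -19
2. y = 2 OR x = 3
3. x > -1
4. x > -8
Yes

Take x = 3, y = -10. Substituting into each constraint:
  (1) -3(3) + (-10) = -19 ✓
  (2) x = 3, target 3 ✓ (second branch holds)
  (3) 3 > -1 ✓
  (4) 3 > -8 ✓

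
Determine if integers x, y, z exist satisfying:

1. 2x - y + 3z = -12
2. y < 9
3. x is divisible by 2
Yes

Take x = -2, y = 8, z = 0. Substituting into each constraint:
  (1) 2(-2) + (-8) + 3(0) = -12 ✓
  (2) 8 < 9 ✓
  (3) -2 = 2 × -1, remainder 0 ✓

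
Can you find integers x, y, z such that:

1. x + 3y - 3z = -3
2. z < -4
Yes

Take x = -18, y = 0, z = -5. Substituting into each constraint:
  (1) (-18) + 3(0) - 3(-5) = -3 ✓
  (2) -5 < -4 ✓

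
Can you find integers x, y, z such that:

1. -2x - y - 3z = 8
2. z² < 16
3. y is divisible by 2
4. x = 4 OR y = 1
Yes

Take x = 4, y = -10, z = -2. Substituting into each constraint:
  (1) -2(4) + 10 - 3(-2) = 8 ✓
  (2) z² = (-2)² = 4, and 4 < 16 ✓
  (3) -10 = 2 × -5, remainder 0 ✓
  (4) x = 4, target 4 ✓ (first branch holds)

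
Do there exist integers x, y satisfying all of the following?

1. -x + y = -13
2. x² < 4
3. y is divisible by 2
Yes

Take x = 1, y = -12. Substituting into each constraint:
  (1) (-1) + (-12) = -13 ✓
  (2) x² = (1)² = 1, and 1 < 4 ✓
  (3) -12 = 2 × -6, remainder 0 ✓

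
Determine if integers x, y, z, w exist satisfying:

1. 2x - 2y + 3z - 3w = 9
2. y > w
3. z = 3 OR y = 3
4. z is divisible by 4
Yes

Take x = 9, y = 3, z = 0, w = 1. Substituting into each constraint:
  (1) 2(9) - 2(3) + 3(0) - 3(1) = 9 ✓
  (2) 3 > 1 ✓
  (3) y = 3, target 3 ✓ (second branch holds)
  (4) 0 = 4 × 0, remainder 0 ✓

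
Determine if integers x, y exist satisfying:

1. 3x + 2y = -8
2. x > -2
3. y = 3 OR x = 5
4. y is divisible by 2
No

A contradictory subset is {3x + 2y = -8, x > -2, y = 3 OR x = 5}. No integer assignment can satisfy these jointly:

  - 3x + 2y = -8: is a linear equation tying the variables together
  - x > -2: bounds one variable relative to a constant
  - y = 3 OR x = 5: forces a choice: either y = 3 or x = 5

Split on the disjunction (y = 3 OR x = 5):
  • If y = 3: with y = 3, every remaining term of the linear equation is divisible by 3, so the left side is ≡ 0 (mod 3); but the right side -14 ≡ 1 (mod 3). No integers can satisfy it.
  • If x = 5: with x = 5, every remaining term of the linear equation is divisible by 2, so the left side is ≡ 0 (mod 2); but the right side -23 ≡ 1 (mod 2). No integers can satisfy it.
Both branches are infeasible, so the system has no integer solution.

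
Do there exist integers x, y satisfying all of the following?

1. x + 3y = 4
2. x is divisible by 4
Yes

Take x = -8, y = 4. Substituting into each constraint:
  (1) (-8) + 3(4) = 4 ✓
  (2) -8 = 4 × -2, remainder 0 ✓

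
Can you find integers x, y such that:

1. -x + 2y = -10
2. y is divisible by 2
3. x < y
Yes

Take x = -14, y = -12. Substituting into each constraint:
  (1) 14 + 2(-12) = -10 ✓
  (2) -12 = 2 × -6, remainder 0 ✓
  (3) -14 < -12 ✓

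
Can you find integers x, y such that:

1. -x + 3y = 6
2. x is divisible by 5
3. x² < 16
Yes

Take x = 0, y = 2. Substituting into each constraint:
  (1) 0 + 3(2) = 6 ✓
  (2) 0 = 5 × 0, remainder 0 ✓
  (3) x² = (0)² = 0, and 0 < 16 ✓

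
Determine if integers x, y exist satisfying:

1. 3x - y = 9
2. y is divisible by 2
Yes

Take x = 3, y = 0. Substituting into each constraint:
  (1) 3(3) + 0 = 9 ✓
  (2) 0 = 2 × 0, remainder 0 ✓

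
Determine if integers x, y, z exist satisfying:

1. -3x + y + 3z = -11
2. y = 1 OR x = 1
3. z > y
Yes

Take x = 1, y = -5, z = -1. Substituting into each constraint:
  (1) -3(1) + (-5) + 3(-1) = -11 ✓
  (2) x = 1, target 1 ✓ (second branch holds)
  (3) -1 > -5 ✓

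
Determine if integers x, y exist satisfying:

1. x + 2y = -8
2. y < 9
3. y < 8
Yes

Take x = 0, y = -4. Substituting into each constraint:
  (1) 0 + 2(-4) = -8 ✓
  (2) -4 < 9 ✓
  (3) -4 < 8 ✓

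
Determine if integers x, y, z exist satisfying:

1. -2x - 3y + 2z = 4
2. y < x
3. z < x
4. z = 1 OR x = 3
Yes

Take x = 2, y = -2, z = 1. Substituting into each constraint:
  (1) -2(2) - 3(-2) + 2(1) = 4 ✓
  (2) -2 < 2 ✓
  (3) 1 < 2 ✓
  (4) z = 1, target 1 ✓ (first branch holds)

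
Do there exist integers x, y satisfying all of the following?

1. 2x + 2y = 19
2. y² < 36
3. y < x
No

Even the single constraint (2x + 2y = 19) is infeasible over the integers.

  - 2x + 2y = 19: every term on the left is divisible by 2, so the LHS ≡ 0 (mod 2), but the RHS 19 is not — no integer solution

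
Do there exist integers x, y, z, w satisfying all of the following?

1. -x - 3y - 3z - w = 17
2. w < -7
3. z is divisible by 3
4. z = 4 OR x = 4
Yes

Take x = 4, y = -10, z = 6, w = -9. Substituting into each constraint:
  (1) (-4) - 3(-10) - 3(6) + 9 = 17 ✓
  (2) -9 < -7 ✓
  (3) 6 = 3 × 2, remainder 0 ✓
  (4) x = 4, target 4 ✓ (second branch holds)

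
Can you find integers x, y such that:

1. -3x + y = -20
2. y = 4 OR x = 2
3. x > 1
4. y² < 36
Yes

Take x = 8, y = 4. Substituting into each constraint:
  (1) -3(8) + 4 = -20 ✓
  (2) y = 4, target 4 ✓ (first branch holds)
  (3) 8 > 1 ✓
  (4) y² = (4)² = 16, and 16 < 36 ✓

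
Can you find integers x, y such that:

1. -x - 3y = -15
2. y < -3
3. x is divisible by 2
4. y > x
No

A contradictory subset is {-x - 3y = -15, y < -3, y > x}. No integer assignment can satisfy these jointly:

  - -x - 3y = -15: is a linear equation tying the variables together
  - y < -3: bounds one variable relative to a constant
  - y > x: bounds one variable relative to another variable

Propagating the comparison: x < y and y ≤ -4 give x ≤ -5. Range argument: with x ∈ [−∞, -5], y ∈ [−∞, -4], the left side of the equation is at least 17, but the right side is -15 < 17. No integer solution exists.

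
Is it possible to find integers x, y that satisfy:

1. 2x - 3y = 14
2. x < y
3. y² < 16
No

The full constraint system is jointly infeasible over the integers. Each constraint and what it forces:

  - 2x - 3y = 14: is a linear equation tying the variables together
  - x < y: bounds one variable relative to another variable
  - y² < 16: restricts y to |y| ≤ 3

Propagating the comparison: x < y and y ≤ 3 give x ≤ 2. Range argument: with x ∈ [−∞, 2], y ∈ [-3, 3], the left side of the equation is at most 13, but the right side is 14 > 13. No integer solution exists.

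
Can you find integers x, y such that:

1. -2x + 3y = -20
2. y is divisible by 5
Yes

Take x = 10, y = 0. Substituting into each constraint:
  (1) -2(10) + 3(0) = -20 ✓
  (2) 0 = 5 × 0, remainder 0 ✓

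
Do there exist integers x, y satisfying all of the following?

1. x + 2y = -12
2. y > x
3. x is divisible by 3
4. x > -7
Yes

Take x = -6, y = -3. Substituting into each constraint:
  (1) (-6) + 2(-3) = -12 ✓
  (2) -3 > -6 ✓
  (3) -6 = 3 × -2, remainder 0 ✓
  (4) -6 > -7 ✓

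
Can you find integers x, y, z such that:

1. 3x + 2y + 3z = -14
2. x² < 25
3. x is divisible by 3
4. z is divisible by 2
Yes

Take x = 0, y = -7, z = 0. Substituting into each constraint:
  (1) 3(0) + 2(-7) + 3(0) = -14 ✓
  (2) x² = (0)² = 0, and 0 < 25 ✓
  (3) 0 = 3 × 0, remainder 0 ✓
  (4) 0 = 2 × 0, remainder 0 ✓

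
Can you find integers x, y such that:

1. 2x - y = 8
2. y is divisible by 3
Yes

Take x = 4, y = 0. Substituting into each constraint:
  (1) 2(4) + 0 = 8 ✓
  (2) 0 = 3 × 0, remainder 0 ✓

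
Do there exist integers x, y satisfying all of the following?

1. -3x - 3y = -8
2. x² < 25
No

Even the single constraint (-3x - 3y = -8) is infeasible over the integers.

  - -3x - 3y = -8: every term on the left is divisible by 3, so the LHS ≡ 0 (mod 3), but the RHS -8 is not — no integer solution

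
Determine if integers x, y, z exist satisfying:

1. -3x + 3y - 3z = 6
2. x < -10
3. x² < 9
No

A contradictory subset is {x < -10, x² < 9}. No integer assignment can satisfy these jointly:

  - x < -10: bounds one variable relative to a constant
  - x² < 9: restricts x to |x| ≤ 2

Direct contradiction: the bounds on x require x ≥ -2 and x ≤ -11 simultaneously, which is empty.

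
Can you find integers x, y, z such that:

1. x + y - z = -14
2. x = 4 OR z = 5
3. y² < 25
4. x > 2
Yes

Take x = 4, y = 0, z = 18. Substituting into each constraint:
  (1) 4 + 0 + (-18) = -14 ✓
  (2) x = 4, target 4 ✓ (first branch holds)
  (3) y² = (0)² = 0, and 0 < 25 ✓
  (4) 4 > 2 ✓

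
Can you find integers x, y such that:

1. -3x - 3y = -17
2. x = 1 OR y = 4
No

Even the single constraint (-3x - 3y = -17) is infeasible over the integers.

  - -3x - 3y = -17: every term on the left is divisible by 3, so the LHS ≡ 0 (mod 3), but the RHS -17 is not — no integer solution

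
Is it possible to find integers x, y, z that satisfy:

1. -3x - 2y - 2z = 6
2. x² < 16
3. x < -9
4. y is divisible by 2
No

A contradictory subset is {x² < 16, x < -9}. No integer assignment can satisfy these jointly:

  - x² < 16: restricts x to |x| ≤ 3
  - x < -9: bounds one variable relative to a constant

Direct contradiction: the bounds on x require x ≥ -3 and x ≤ -10 simultaneously, which is empty.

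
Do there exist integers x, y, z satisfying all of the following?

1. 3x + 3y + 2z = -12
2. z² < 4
Yes

Take x = 0, y = -4, z = 0. Substituting into each constraint:
  (1) 3(0) + 3(-4) + 2(0) = -12 ✓
  (2) z² = (0)² = 0, and 0 < 4 ✓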